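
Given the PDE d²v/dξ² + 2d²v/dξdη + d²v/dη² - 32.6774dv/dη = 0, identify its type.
The second-order coefficients are A = 1, B = 2, C = 1. Since B² - 4AC = 0 = 0, this is a parabolic PDE.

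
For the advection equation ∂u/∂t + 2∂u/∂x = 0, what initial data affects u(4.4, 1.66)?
A single point: x = 1.08. The characteristic through (4.4, 1.66) is x - 2t = const, so x = 4.4 - 2·1.66 = 1.08.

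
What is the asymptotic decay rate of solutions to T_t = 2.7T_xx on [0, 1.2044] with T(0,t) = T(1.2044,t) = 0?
Eigenvalues: λₙ = 2.7n²π²/1.2044².
First three modes:
  n=1: λ₁ = 2.7π²/1.2044² ≈ 18.371
  n=2: λ₂ = 10.8π²/1.2044² ≈ 73.482 (4× faster decay)
  n=3: λ₃ = 24.3π²/1.2044² ≈ 165.335 (9× faster decay)
As t → ∞, higher modes decay exponentially faster. The n=1 mode dominates: T ~ c₁ sin(πx/1.2044) e^{-λ₁t}.
Decay rate: λ₁ = 2.7π²/1.2044² ≈ 18.371.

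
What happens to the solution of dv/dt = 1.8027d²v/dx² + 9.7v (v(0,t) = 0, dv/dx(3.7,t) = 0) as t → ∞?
v grows unboundedly. Reaction dominates diffusion (r=9.7 > κπ²/(4L²)≈0.32); solution grows exponentially.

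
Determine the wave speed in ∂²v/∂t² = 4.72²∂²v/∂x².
Speed = 4.72. Information travels along characteristics x = x₀ ± 4.72t.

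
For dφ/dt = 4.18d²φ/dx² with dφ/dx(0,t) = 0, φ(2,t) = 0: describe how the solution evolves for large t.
φ → 0. Heat escapes through the Dirichlet boundary.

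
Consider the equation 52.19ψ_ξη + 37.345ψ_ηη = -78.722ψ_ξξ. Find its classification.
Rewriting in standard form: 78.722ψ_ξξ + 52.19ψ_ξη + 37.345ψ_ηη = 0. Elliptic. (A = 78.722, B = 52.19, C = 37.345 gives B² - 4AC = -9035.69626.)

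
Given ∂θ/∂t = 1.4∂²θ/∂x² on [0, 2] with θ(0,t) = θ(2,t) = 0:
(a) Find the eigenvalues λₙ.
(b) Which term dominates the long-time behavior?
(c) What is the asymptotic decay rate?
Eigenvalues: λₙ = 1.4n²π²/2².
First three modes:
  n=1: λ₁ = 1.4π²/2² ≈ 3.454
  n=2: λ₂ = 5.6π²/2² ≈ 13.817 (4× faster decay)
  n=3: λ₃ = 12.6π²/2² ≈ 31.089 (9× faster decay)
As t → ∞, higher modes decay exponentially faster. The n=1 mode dominates: θ ~ c₁ sin(πx/2) e^{-λ₁t}.
Decay rate: λ₁ = 1.4π²/2² ≈ 3.454.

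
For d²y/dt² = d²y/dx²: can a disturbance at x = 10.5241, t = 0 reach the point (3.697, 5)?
No. The domain of dependence is [-1.303, 8.697], and 10.5241 is outside this interval.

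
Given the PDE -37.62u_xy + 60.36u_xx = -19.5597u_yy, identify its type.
Rewriting in standard form: 60.36u_xx - 37.62u_xy + 19.5597u_yy = 0. The second-order coefficients are A = 60.36, B = -37.62, C = 19.5597. Since B² - 4AC = -3307.229568 < 0, this is an elliptic PDE.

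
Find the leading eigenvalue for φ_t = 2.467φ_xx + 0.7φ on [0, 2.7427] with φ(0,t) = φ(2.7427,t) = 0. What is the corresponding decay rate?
Eigenvalues: λₙ = 2.467n²π²/2.7427² - 0.7.
First three modes:
  n=1: λ₁ = 2.467π²/2.7427² - 0.7 ≈ 2.537
  n=2: λ₂ = 9.868π²/2.7427² - 0.7 ≈ 12.247
  n=3: λ₃ = 22.203π²/2.7427² - 0.7 ≈ 28.431
Since 2.467π²/2.7427² ≈ 3.237 > 0.7, all λₙ > 0.
The n=1 mode decays slowest → dominates as t → ∞.
Asymptotic: φ ~ c₁ sin(πx/2.7427) e^{-λ₁t} with decay rate λ₁ ≈ 2.537.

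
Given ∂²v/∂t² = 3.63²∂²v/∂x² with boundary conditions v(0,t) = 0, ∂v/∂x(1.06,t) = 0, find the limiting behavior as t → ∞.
v oscillates (no decay). Energy is conserved; the solution oscillates indefinitely as standing waves.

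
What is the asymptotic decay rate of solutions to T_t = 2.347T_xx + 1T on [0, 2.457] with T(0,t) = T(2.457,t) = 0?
Eigenvalues: λₙ = 2.347n²π²/2.457² - 1.
First three modes:
  n=1: λ₁ = 2.347π²/2.457² - 1 ≈ 2.837
  n=2: λ₂ = 9.388π²/2.457² - 1 ≈ 14.348
  n=3: λ₃ = 21.123π²/2.457² - 1 ≈ 33.534
Since 2.347π²/2.457² ≈ 3.837 > 1, all λₙ > 0.
The n=1 mode decays slowest → dominates as t → ∞.
Asymptotic: T ~ c₁ sin(πx/2.457) e^{-λ₁t} with decay rate λ₁ ≈ 2.837.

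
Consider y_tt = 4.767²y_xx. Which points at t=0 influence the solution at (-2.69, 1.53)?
Domain of dependence: [-9.98351, 4.60351]. Signals travel at speed 4.767, so data within |x - -2.69| ≤ 4.767·1.53 = 7.29351 can reach the point.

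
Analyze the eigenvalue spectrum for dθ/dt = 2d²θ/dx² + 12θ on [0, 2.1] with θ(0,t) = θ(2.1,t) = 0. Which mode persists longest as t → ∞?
Eigenvalues: λₙ = 2n²π²/2.1² - 12.
First three modes:
  n=1: λ₁ = 2π²/2.1² - 12 ≈ -7.524
  n=2: λ₂ = 8π²/2.1² - 12 ≈ 5.904
  n=3: λ₃ = 18π²/2.1² - 12 ≈ 28.284
Since 2π²/2.1² ≈ 4.476 < 12, λ₁ < 0.
The n=1 mode grows fastest (−λₙ is largest for n=1) → dominates.
Asymptotic: θ ~ c₁ sin(πx/2.1) e^{7.524t} (exponential growth at rate −λ₁ ≈ 7.524).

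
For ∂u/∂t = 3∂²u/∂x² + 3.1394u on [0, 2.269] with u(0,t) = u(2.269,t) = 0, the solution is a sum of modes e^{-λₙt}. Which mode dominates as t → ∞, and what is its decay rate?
Eigenvalues: λₙ = 3n²π²/2.269² - 3.1394.
First three modes:
  n=1: λ₁ = 3π²/2.269² - 3.1394 ≈ 2.612
  n=2: λ₂ = 12π²/2.269² - 3.1394 ≈ 19.865
  n=3: λ₃ = 27π²/2.269² - 3.1394 ≈ 48.621
Since 3π²/2.269² ≈ 5.751 > 3.1394, all λₙ > 0.
The n=1 mode decays slowest → dominates as t → ∞.
Asymptotic: u ~ c₁ sin(πx/2.269) e^{-λ₁t} with decay rate λ₁ ≈ 2.612.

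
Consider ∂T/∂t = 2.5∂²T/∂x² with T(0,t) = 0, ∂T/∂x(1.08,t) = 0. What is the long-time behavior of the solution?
As t → ∞, T → 0. Heat escapes through the Dirichlet boundary.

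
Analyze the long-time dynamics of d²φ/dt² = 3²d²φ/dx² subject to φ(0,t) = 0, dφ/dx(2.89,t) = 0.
Long-time behavior: φ oscillates (no decay). Energy is conserved; the solution oscillates indefinitely as standing waves.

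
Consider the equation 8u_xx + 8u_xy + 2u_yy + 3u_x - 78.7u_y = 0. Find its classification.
Parabolic. (A = 8, B = 8, C = 2 gives B² - 4AC = 0.)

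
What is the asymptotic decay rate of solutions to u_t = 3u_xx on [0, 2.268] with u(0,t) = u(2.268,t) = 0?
Eigenvalues: λₙ = 3n²π²/2.268².
First three modes:
  n=1: λ₁ = 3π²/2.268² ≈ 5.756
  n=2: λ₂ = 12π²/2.268² ≈ 23.025 (4× faster decay)
  n=3: λ₃ = 27π²/2.268² ≈ 51.806 (9× faster decay)
As t → ∞, higher modes decay exponentially faster. The n=1 mode dominates: u ~ c₁ sin(πx/2.268) e^{-λ₁t}.
Decay rate: λ₁ = 3π²/2.268² ≈ 5.756.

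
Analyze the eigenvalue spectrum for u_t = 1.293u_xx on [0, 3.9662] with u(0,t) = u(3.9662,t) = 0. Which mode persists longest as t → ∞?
Eigenvalues: λₙ = 1.293n²π²/3.9662².
First three modes:
  n=1: λ₁ = 1.293π²/3.9662² ≈ 0.811
  n=2: λ₂ = 5.172π²/3.9662² ≈ 3.245 (4× faster decay)
  n=3: λ₃ = 11.637π²/3.9662² ≈ 7.301 (9× faster decay)
As t → ∞, higher modes decay exponentially faster. The n=1 mode dominates: u ~ c₁ sin(πx/3.9662) e^{-λ₁t}.
Decay rate: λ₁ = 1.293π²/3.9662² ≈ 0.811.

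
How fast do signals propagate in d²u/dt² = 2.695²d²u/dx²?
Speed = 2.695. Information travels along characteristics x = x₀ ± 2.695t.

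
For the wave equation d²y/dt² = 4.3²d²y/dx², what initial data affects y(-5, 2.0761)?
Domain of dependence: [-13.92723, 3.92723]. Signals travel at speed 4.3, so data within |x - -5| ≤ 4.3·2.0761 = 8.92723 can reach the point.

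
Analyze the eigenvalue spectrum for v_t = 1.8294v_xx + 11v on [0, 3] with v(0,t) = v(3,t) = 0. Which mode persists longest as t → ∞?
Eigenvalues: λₙ = 1.8294n²π²/3² - 11.
First three modes:
  n=1: λ₁ = 1.8294π²/3² - 11 ≈ -8.994
  n=2: λ₂ = 7.3176π²/3² - 11 ≈ -2.975
  n=3: λ₃ = 16.4646π²/3² - 11 ≈ 7.055
Since 1.8294π²/3² ≈ 2.006 < 11, λ₁ < 0.
The n=1 mode grows fastest (−λₙ is largest for n=1) → dominates.
Asymptotic: v ~ c₁ sin(πx/3) e^{8.994t} (exponential growth at rate −λ₁ ≈ 8.994).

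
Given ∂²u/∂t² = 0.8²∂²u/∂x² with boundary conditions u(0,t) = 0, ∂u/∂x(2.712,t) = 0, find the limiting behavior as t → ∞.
u oscillates (no decay). Energy is conserved; the solution oscillates indefinitely as standing waves.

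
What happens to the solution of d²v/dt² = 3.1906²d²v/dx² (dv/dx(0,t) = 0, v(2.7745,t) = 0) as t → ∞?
v oscillates (no decay). Energy is conserved; the solution oscillates indefinitely as standing waves.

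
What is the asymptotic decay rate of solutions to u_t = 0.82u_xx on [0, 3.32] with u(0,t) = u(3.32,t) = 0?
Eigenvalues: λₙ = 0.82n²π²/3.32².
First three modes:
  n=1: λ₁ = 0.82π²/3.32² ≈ 0.734
  n=2: λ₂ = 3.28π²/3.32² ≈ 2.937 (4× faster decay)
  n=3: λ₃ = 7.38π²/3.32² ≈ 6.608 (9× faster decay)
As t → ∞, higher modes decay exponentially faster. The n=1 mode dominates: u ~ c₁ sin(πx/3.32) e^{-λ₁t}.
Decay rate: λ₁ = 0.82π²/3.32² ≈ 0.734.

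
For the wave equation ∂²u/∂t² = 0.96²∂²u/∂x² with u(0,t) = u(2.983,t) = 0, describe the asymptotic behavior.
u oscillates (no decay). Energy is conserved; the solution oscillates indefinitely as standing waves.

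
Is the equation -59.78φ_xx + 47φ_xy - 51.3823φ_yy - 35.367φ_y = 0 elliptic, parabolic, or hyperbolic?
Computing B² - 4AC with A = -59.78, B = 47, C = -51.3823: discriminant = -10077.535576 (negative). Answer: elliptic.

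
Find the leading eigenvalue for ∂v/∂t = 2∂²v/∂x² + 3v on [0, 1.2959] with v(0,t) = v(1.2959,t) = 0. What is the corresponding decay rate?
Eigenvalues: λₙ = 2n²π²/1.2959² - 3.
First three modes:
  n=1: λ₁ = 2π²/1.2959² - 3 ≈ 8.754
  n=2: λ₂ = 8π²/1.2959² - 3 ≈ 44.016
  n=3: λ₃ = 18π²/1.2959² - 3 ≈ 102.786
Since 2π²/1.2959² ≈ 11.754 > 3, all λₙ > 0.
The n=1 mode decays slowest → dominates as t → ∞.
Asymptotic: v ~ c₁ sin(πx/1.2959) e^{-λ₁t} with decay rate λ₁ ≈ 8.754.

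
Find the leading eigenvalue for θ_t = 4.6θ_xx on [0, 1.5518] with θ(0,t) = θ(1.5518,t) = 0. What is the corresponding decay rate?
Eigenvalues: λₙ = 4.6n²π²/1.5518².
First three modes:
  n=1: λ₁ = 4.6π²/1.5518² ≈ 18.853
  n=2: λ₂ = 18.4π²/1.5518² ≈ 75.413 (4× faster decay)
  n=3: λ₃ = 41.4π²/1.5518² ≈ 169.679 (9× faster decay)
As t → ∞, higher modes decay exponentially faster. The n=1 mode dominates: θ ~ c₁ sin(πx/1.5518) e^{-λ₁t}.
Decay rate: λ₁ = 4.6π²/1.5518² ≈ 18.853.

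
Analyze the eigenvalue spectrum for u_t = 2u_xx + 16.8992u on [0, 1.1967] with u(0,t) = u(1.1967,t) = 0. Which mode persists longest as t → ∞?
Eigenvalues: λₙ = 2n²π²/1.1967² - 16.8992.
First three modes:
  n=1: λ₁ = 2π²/1.1967² - 16.8992 ≈ -3.116
  n=2: λ₂ = 8π²/1.1967² - 16.8992 ≈ 38.235
  n=3: λ₃ = 18π²/1.1967² - 16.8992 ≈ 107.152
Since 2π²/1.1967² ≈ 13.783 < 16.8992, λ₁ < 0.
The n=1 mode grows fastest (−λₙ is largest for n=1) → dominates.
Asymptotic: u ~ c₁ sin(πx/1.1967) e^{3.116t} (exponential growth at rate −λ₁ ≈ 3.116).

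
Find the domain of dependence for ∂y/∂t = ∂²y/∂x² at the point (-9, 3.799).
The entire real line. The heat equation has infinite propagation speed: any initial disturbance instantly affects all points (though exponentially small far away).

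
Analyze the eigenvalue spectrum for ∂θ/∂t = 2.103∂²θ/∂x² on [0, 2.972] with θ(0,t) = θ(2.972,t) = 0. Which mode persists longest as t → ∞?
Eigenvalues: λₙ = 2.103n²π²/2.972².
First three modes:
  n=1: λ₁ = 2.103π²/2.972² ≈ 2.35
  n=2: λ₂ = 8.412π²/2.972² ≈ 9.399 (4× faster decay)
  n=3: λ₃ = 18.927π²/2.972² ≈ 21.149 (9× faster decay)
As t → ∞, higher modes decay exponentially faster. The n=1 mode dominates: θ ~ c₁ sin(πx/2.972) e^{-λ₁t}.
Decay rate: λ₁ = 2.103π²/2.972² ≈ 2.35.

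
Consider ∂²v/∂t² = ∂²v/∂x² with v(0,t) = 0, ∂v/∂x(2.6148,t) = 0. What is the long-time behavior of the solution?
As t → ∞, v oscillates (no decay). Energy is conserved; the solution oscillates indefinitely as standing waves.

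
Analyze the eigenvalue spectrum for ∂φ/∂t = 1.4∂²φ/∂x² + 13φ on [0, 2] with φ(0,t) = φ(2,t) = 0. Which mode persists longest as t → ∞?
Eigenvalues: λₙ = 1.4n²π²/2² - 13.
First three modes:
  n=1: λ₁ = 1.4π²/2² - 13 ≈ -9.546
  n=2: λ₂ = 5.6π²/2² - 13 ≈ 0.817
  n=3: λ₃ = 12.6π²/2² - 13 ≈ 18.089
Since 1.4π²/2² ≈ 3.454 < 13, λ₁ < 0.
The n=1 mode grows fastest (−λₙ is largest for n=1) → dominates.
Asymptotic: φ ~ c₁ sin(πx/2) e^{9.546t} (exponential growth at rate −λ₁ ≈ 9.546).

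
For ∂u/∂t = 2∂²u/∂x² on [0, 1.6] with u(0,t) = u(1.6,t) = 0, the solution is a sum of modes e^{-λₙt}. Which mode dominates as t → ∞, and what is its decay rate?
Eigenvalues: λₙ = 2n²π²/1.6².
First three modes:
  n=1: λ₁ = 2π²/1.6² ≈ 7.711
  n=2: λ₂ = 8π²/1.6² ≈ 30.843 (4× faster decay)
  n=3: λ₃ = 18π²/1.6² ≈ 69.396 (9× faster decay)
As t → ∞, higher modes decay exponentially faster. The n=1 mode dominates: u ~ c₁ sin(πx/1.6) e^{-λ₁t}.
Decay rate: λ₁ = 2π²/1.6² ≈ 7.711.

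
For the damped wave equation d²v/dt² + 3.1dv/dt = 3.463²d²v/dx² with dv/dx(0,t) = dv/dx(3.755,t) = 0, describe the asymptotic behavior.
v → constant (steady state). Damping (γ=3.1) dissipates the nonconstant modes; with Neumann BCs the spatial average obeys M''+γM'=0 and tends to a finite limit.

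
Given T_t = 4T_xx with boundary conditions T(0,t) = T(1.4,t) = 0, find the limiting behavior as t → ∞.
T → 0. Heat diffuses out through both boundaries.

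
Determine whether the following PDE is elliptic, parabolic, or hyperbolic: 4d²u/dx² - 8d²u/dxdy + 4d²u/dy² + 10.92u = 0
Coefficients: A = 4, B = -8, C = 4. B² - 4AC = 0, which is zero, so the equation is parabolic.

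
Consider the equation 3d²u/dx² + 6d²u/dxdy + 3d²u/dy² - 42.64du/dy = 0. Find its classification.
Parabolic. (A = 3, B = 6, C = 3 gives B² - 4AC = 0.)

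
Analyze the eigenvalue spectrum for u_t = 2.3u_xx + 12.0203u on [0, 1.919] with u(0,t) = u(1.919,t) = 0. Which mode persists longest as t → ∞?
Eigenvalues: λₙ = 2.3n²π²/1.919² - 12.0203.
First three modes:
  n=1: λ₁ = 2.3π²/1.919² - 12.0203 ≈ -5.856
  n=2: λ₂ = 9.2π²/1.919² - 12.0203 ≈ 12.637
  n=3: λ₃ = 20.7π²/1.919² - 12.0203 ≈ 43.458
Since 2.3π²/1.919² ≈ 6.164 < 12.0203, λ₁ < 0.
The n=1 mode grows fastest (−λₙ is largest for n=1) → dominates.
Asymptotic: u ~ c₁ sin(πx/1.919) e^{5.856t} (exponential growth at rate −λ₁ ≈ 5.856).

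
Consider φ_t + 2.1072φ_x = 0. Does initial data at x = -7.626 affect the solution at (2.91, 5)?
Yes. The characteristic through (2.91, 5) passes through x = -7.626.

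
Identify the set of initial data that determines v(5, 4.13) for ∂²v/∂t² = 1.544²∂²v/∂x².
Domain of dependence: [-1.37672, 11.37672]. Signals travel at speed 1.544, so data within |x - 5| ≤ 1.544·4.13 = 6.37672 can reach the point.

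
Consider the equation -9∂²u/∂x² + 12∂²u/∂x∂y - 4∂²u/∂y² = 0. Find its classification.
Parabolic. (A = -9, B = 12, C = -4 gives B² - 4AC = 0.)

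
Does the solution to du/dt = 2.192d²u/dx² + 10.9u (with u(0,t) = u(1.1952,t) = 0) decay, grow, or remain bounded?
u → 0. Diffusion dominates reaction (r=10.9 < κπ²/L²≈15.14); solution decays.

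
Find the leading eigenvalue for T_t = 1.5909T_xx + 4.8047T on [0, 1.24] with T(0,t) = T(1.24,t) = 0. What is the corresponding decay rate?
Eigenvalues: λₙ = 1.5909n²π²/1.24² - 4.8047.
First three modes:
  n=1: λ₁ = 1.5909π²/1.24² - 4.8047 ≈ 5.407
  n=2: λ₂ = 6.3636π²/1.24² - 4.8047 ≈ 36.042
  n=3: λ₃ = 14.3181π²/1.24² - 4.8047 ≈ 87.101
Since 1.5909π²/1.24² ≈ 10.212 > 4.8047, all λₙ > 0.
The n=1 mode decays slowest → dominates as t → ∞.
Asymptotic: T ~ c₁ sin(πx/1.24) e^{-λ₁t} with decay rate λ₁ ≈ 5.407.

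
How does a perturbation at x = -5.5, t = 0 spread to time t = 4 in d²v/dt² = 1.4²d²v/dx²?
Domain of influence: [-11.1, 0.1]. Data at x = -5.5 spreads outward at speed 1.4.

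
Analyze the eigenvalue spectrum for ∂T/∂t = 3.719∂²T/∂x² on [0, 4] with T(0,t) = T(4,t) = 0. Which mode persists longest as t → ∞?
Eigenvalues: λₙ = 3.719n²π²/4².
First three modes:
  n=1: λ₁ = 3.719π²/4² ≈ 2.294
  n=2: λ₂ = 14.876π²/4² ≈ 9.176 (4× faster decay)
  n=3: λ₃ = 33.471π²/4² ≈ 20.647 (9× faster decay)
As t → ∞, higher modes decay exponentially faster. The n=1 mode dominates: T ~ c₁ sin(πx/4) e^{-λ₁t}.
Decay rate: λ₁ = 3.719π²/4² ≈ 2.294.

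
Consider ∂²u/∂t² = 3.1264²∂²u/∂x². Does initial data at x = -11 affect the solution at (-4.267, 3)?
Yes. The domain of dependence is [-13.6462, 5.1122], and -11 ∈ [-13.6462, 5.1122].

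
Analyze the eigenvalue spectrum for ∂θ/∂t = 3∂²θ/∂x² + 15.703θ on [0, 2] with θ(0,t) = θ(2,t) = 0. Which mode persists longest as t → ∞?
Eigenvalues: λₙ = 3n²π²/2² - 15.703.
First three modes:
  n=1: λ₁ = 3π²/2² - 15.703 ≈ -8.301
  n=2: λ₂ = 12π²/2² - 15.703 ≈ 13.906
  n=3: λ₃ = 27π²/2² - 15.703 ≈ 50.917
Since 3π²/2² ≈ 7.402 < 15.703, λ₁ < 0.
The n=1 mode grows fastest (−λₙ is largest for n=1) → dominates.
Asymptotic: θ ~ c₁ sin(πx/2) e^{8.301t} (exponential growth at rate −λ₁ ≈ 8.301).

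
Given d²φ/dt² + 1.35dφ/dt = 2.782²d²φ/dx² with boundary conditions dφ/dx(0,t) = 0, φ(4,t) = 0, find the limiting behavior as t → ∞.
φ → 0. Damping (γ=1.35) dissipates energy; oscillations decay exponentially.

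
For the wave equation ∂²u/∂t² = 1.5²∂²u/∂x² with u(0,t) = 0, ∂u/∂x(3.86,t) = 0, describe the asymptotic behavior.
u oscillates (no decay). Energy is conserved; the solution oscillates indefinitely as standing waves.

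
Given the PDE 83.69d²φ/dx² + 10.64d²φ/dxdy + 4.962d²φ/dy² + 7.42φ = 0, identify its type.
The second-order coefficients are A = 83.69, B = 10.64, C = 4.962. Since B² - 4AC = -1547.86952 < 0, this is an elliptic PDE.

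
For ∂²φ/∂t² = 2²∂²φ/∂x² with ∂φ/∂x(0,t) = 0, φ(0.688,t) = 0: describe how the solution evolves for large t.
φ oscillates (no decay). Energy is conserved; the solution oscillates indefinitely as standing waves.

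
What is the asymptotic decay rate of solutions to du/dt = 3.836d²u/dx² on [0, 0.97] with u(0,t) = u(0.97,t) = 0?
Eigenvalues: λₙ = 3.836n²π²/0.97².
First three modes:
  n=1: λ₁ = 3.836π²/0.97² ≈ 40.238
  n=2: λ₂ = 15.344π²/0.97² ≈ 160.951 (4× faster decay)
  n=3: λ₃ = 34.524π²/0.97² ≈ 362.141 (9× faster decay)
As t → ∞, higher modes decay exponentially faster. The n=1 mode dominates: u ~ c₁ sin(πx/0.97) e^{-λ₁t}.
Decay rate: λ₁ = 3.836π²/0.97² ≈ 40.238.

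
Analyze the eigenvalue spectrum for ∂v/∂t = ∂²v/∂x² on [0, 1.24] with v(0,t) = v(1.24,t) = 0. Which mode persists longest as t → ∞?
Eigenvalues: λₙ = n²π²/1.24².
First three modes:
  n=1: λ₁ = π²/1.24² ≈ 6.419
  n=2: λ₂ = 4π²/1.24² ≈ 25.675 (4× faster decay)
  n=3: λ₃ = 9π²/1.24² ≈ 57.77 (9× faster decay)
As t → ∞, higher modes decay exponentially faster. The n=1 mode dominates: v ~ c₁ sin(πx/1.24) e^{-λ₁t}.
Decay rate: λ₁ = π²/1.24² ≈ 6.419.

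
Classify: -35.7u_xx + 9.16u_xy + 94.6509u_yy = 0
Hyperbolic (discriminant = 13600.05412).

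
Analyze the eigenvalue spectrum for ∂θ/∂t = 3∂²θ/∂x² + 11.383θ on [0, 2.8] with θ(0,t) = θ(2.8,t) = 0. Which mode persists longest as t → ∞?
Eigenvalues: λₙ = 3n²π²/2.8² - 11.383.
First three modes:
  n=1: λ₁ = 3π²/2.8² - 11.383 ≈ -7.606
  n=2: λ₂ = 12π²/2.8² - 11.383 ≈ 3.724
  n=3: λ₃ = 27π²/2.8² - 11.383 ≈ 22.607
Since 3π²/2.8² ≈ 3.777 < 11.383, λ₁ < 0.
The n=1 mode grows fastest (−λₙ is largest for n=1) → dominates.
Asymptotic: θ ~ c₁ sin(πx/2.8) e^{7.606t} (exponential growth at rate −λ₁ ≈ 7.606).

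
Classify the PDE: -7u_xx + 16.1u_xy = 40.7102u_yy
Rewriting in standard form: -7u_xx + 16.1u_xy - 40.7102u_yy = 0. A = -7, B = 16.1, C = -40.7102. Discriminant B² - 4AC = -880.6756. Since -880.6756 < 0, elliptic.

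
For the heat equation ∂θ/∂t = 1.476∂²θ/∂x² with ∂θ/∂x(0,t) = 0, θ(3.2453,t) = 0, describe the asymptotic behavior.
θ → 0. Heat escapes through the Dirichlet boundary.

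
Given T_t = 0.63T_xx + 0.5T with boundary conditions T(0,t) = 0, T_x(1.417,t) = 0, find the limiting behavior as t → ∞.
T → 0. Diffusion dominates reaction (r=0.5 < κπ²/(4L²)≈0.77); solution decays.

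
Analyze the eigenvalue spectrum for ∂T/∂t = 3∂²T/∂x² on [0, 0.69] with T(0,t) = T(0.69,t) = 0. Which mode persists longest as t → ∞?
Eigenvalues: λₙ = 3n²π²/0.69².
First three modes:
  n=1: λ₁ = 3π²/0.69² ≈ 62.19
  n=2: λ₂ = 12π²/0.69² ≈ 248.761 (4× faster decay)
  n=3: λ₃ = 27π²/0.69² ≈ 559.713 (9× faster decay)
As t → ∞, higher modes decay exponentially faster. The n=1 mode dominates: T ~ c₁ sin(πx/0.69) e^{-λ₁t}.
Decay rate: λ₁ = 3π²/0.69² ≈ 62.19.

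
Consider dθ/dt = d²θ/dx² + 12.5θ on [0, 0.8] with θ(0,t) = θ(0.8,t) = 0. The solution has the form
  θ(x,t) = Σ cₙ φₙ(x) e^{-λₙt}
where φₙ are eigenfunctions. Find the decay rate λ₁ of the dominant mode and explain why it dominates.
Eigenvalues: λₙ = n²π²/0.8² - 12.5.
First three modes:
  n=1: λ₁ = π²/0.8² - 12.5 ≈ 2.921
  n=2: λ₂ = 4π²/0.8² - 12.5 ≈ 49.185
  n=3: λ₃ = 9π²/0.8² - 12.5 ≈ 126.291
Since π²/0.8² ≈ 15.421 > 12.5, all λₙ > 0.
The n=1 mode decays slowest → dominates as t → ∞.
Asymptotic: θ ~ c₁ sin(πx/0.8) e^{-λ₁t} with decay rate λ₁ ≈ 2.921.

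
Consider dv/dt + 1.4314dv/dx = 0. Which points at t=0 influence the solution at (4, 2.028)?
A single point: x = 1.0971208. The characteristic through (4, 2.028) is x - 1.4314t = const, so x = 4 - 1.4314·2.028 = 1.0971208.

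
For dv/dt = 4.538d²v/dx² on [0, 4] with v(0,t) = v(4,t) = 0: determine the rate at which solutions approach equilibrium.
Eigenvalues: λₙ = 4.538n²π²/4².
First three modes:
  n=1: λ₁ = 4.538π²/4² ≈ 2.799
  n=2: λ₂ = 18.152π²/4² ≈ 11.197 (4× faster decay)
  n=3: λ₃ = 40.842π²/4² ≈ 25.193 (9× faster decay)
As t → ∞, higher modes decay exponentially faster. The n=1 mode dominates: v ~ c₁ sin(πx/4) e^{-λ₁t}.
Decay rate: λ₁ = 4.538π²/4² ≈ 2.799.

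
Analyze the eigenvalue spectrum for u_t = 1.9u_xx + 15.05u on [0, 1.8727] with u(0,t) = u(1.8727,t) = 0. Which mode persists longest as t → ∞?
Eigenvalues: λₙ = 1.9n²π²/1.8727² - 15.05.
First three modes:
  n=1: λ₁ = 1.9π²/1.8727² - 15.05 ≈ -9.703
  n=2: λ₂ = 7.6π²/1.8727² - 15.05 ≈ 6.338
  n=3: λ₃ = 17.1π²/1.8727² - 15.05 ≈ 33.074
Since 1.9π²/1.8727² ≈ 5.347 < 15.05, λ₁ < 0.
The n=1 mode grows fastest (−λₙ is largest for n=1) → dominates.
Asymptotic: u ~ c₁ sin(πx/1.8727) e^{9.703t} (exponential growth at rate −λ₁ ≈ 9.703).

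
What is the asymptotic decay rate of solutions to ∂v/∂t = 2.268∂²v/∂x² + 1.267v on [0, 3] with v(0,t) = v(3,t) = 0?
Eigenvalues: λₙ = 2.268n²π²/3² - 1.267.
First three modes:
  n=1: λ₁ = 2.268π²/3² - 1.267 ≈ 1.22
  n=2: λ₂ = 9.072π²/3² - 1.267 ≈ 8.682
  n=3: λ₃ = 20.412π²/3² - 1.267 ≈ 21.117
Since 2.268π²/3² ≈ 2.487 > 1.267, all λₙ > 0.
The n=1 mode decays slowest → dominates as t → ∞.
Asymptotic: v ~ c₁ sin(πx/3) e^{-λ₁t} with decay rate λ₁ ≈ 1.22.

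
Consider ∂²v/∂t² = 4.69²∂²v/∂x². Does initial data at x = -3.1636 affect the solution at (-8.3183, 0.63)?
No. The domain of dependence is [-11.273, -5.3636], and -3.1636 is outside this interval.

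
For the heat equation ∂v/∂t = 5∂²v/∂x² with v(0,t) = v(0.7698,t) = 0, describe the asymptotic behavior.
v → 0. Heat diffuses out through both boundaries.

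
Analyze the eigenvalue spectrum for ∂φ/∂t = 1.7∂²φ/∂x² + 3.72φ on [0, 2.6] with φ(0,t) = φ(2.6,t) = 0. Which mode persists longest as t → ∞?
Eigenvalues: λₙ = 1.7n²π²/2.6² - 3.72.
First three modes:
  n=1: λ₁ = 1.7π²/2.6² - 3.72 ≈ -1.238
  n=2: λ₂ = 6.8π²/2.6² - 3.72 ≈ 6.208
  n=3: λ₃ = 15.3π²/2.6² - 3.72 ≈ 18.618
Since 1.7π²/2.6² ≈ 2.482 < 3.72, λ₁ < 0.
The n=1 mode grows fastest (−λₙ is largest for n=1) → dominates.
Asymptotic: φ ~ c₁ sin(πx/2.6) e^{1.238t} (exponential growth at rate −λ₁ ≈ 1.238).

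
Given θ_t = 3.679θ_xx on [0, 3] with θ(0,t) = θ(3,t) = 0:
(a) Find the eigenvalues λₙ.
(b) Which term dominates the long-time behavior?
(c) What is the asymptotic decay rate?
Eigenvalues: λₙ = 3.679n²π²/3².
First three modes:
  n=1: λ₁ = 3.679π²/3² ≈ 4.034
  n=2: λ₂ = 14.716π²/3² ≈ 16.138 (4× faster decay)
  n=3: λ₃ = 33.111π²/3² ≈ 36.31 (9× faster decay)
As t → ∞, higher modes decay exponentially faster. The n=1 mode dominates: θ ~ c₁ sin(πx/3) e^{-λ₁t}.
Decay rate: λ₁ = 3.679π²/3² ≈ 4.034.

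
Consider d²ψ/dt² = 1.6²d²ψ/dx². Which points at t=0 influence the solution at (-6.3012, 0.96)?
Domain of dependence: [-7.8372, -4.7652]. Signals travel at speed 1.6, so data within |x - -6.3012| ≤ 1.6·0.96 = 1.536 can reach the point.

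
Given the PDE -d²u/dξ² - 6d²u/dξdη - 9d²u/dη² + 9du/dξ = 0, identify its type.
The second-order coefficients are A = -1, B = -6, C = -9. Since B² - 4AC = 0 = 0, this is a parabolic PDE.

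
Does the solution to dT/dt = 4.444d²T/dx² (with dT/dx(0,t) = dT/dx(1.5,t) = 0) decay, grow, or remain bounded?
T → constant (steady state). Heat is conserved (no flux at boundaries); solution approaches the spatial average.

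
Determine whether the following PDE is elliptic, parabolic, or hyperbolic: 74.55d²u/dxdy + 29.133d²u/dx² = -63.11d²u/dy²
Rewriting in standard form: 29.133d²u/dx² + 74.55d²u/dxdy + 63.11d²u/dy² = 0. Coefficients: A = 29.133, B = 74.55, C = 63.11. B² - 4AC = -1796.63202, which is negative, so the equation is elliptic.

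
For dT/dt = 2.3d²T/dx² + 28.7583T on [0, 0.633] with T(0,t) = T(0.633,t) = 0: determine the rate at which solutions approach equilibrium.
Eigenvalues: λₙ = 2.3n²π²/0.633² - 28.7583.
First three modes:
  n=1: λ₁ = 2.3π²/0.633² - 28.7583 ≈ 27.894
  n=2: λ₂ = 9.2π²/0.633² - 28.7583 ≈ 197.852
  n=3: λ₃ = 20.7π²/0.633² - 28.7583 ≈ 481.115
Since 2.3π²/0.633² ≈ 56.653 > 28.7583, all λₙ > 0.
The n=1 mode decays slowest → dominates as t → ∞.
Asymptotic: T ~ c₁ sin(πx/0.633) e^{-λ₁t} with decay rate λ₁ ≈ 27.894.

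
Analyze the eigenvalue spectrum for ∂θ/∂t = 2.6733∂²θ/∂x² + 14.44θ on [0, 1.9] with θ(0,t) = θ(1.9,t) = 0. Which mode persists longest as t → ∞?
Eigenvalues: λₙ = 2.6733n²π²/1.9² - 14.44.
First three modes:
  n=1: λ₁ = 2.6733π²/1.9² - 14.44 ≈ -7.131
  n=2: λ₂ = 10.6932π²/1.9² - 14.44 ≈ 14.795
  n=3: λ₃ = 24.0597π²/1.9² - 14.44 ≈ 51.338
Since 2.6733π²/1.9² ≈ 7.309 < 14.44, λ₁ < 0.
The n=1 mode grows fastest (−λₙ is largest for n=1) → dominates.
Asymptotic: θ ~ c₁ sin(πx/1.9) e^{7.131t} (exponential growth at rate −λ₁ ≈ 7.131).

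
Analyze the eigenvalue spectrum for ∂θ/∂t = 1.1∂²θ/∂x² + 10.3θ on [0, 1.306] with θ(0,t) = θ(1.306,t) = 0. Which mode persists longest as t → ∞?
Eigenvalues: λₙ = 1.1n²π²/1.306² - 10.3.
First three modes:
  n=1: λ₁ = 1.1π²/1.306² - 10.3 ≈ -3.935
  n=2: λ₂ = 4.4π²/1.306² - 10.3 ≈ 15.16
  n=3: λ₃ = 9.9π²/1.306² - 10.3 ≈ 46.986
Since 1.1π²/1.306² ≈ 6.365 < 10.3, λ₁ < 0.
The n=1 mode grows fastest (−λₙ is largest for n=1) → dominates.
Asymptotic: θ ~ c₁ sin(πx/1.306) e^{3.935t} (exponential growth at rate −λ₁ ≈ 3.935).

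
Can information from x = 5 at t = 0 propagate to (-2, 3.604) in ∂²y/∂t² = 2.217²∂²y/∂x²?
Yes. The domain of dependence is [-9.990068, 5.990068], and 5 ∈ [-9.990068, 5.990068].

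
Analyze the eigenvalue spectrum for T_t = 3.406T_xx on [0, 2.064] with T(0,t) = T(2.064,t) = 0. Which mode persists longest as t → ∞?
Eigenvalues: λₙ = 3.406n²π²/2.064².
First three modes:
  n=1: λ₁ = 3.406π²/2.064² ≈ 7.891
  n=2: λ₂ = 13.624π²/2.064² ≈ 31.563 (4× faster decay)
  n=3: λ₃ = 30.654π²/2.064² ≈ 71.018 (9× faster decay)
As t → ∞, higher modes decay exponentially faster. The n=1 mode dominates: T ~ c₁ sin(πx/2.064) e^{-λ₁t}.
Decay rate: λ₁ = 3.406π²/2.064² ≈ 7.891.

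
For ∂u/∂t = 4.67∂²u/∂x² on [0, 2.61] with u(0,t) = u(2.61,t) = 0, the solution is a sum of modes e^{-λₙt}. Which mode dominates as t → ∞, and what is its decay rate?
Eigenvalues: λₙ = 4.67n²π²/2.61².
First three modes:
  n=1: λ₁ = 4.67π²/2.61² ≈ 6.766
  n=2: λ₂ = 18.68π²/2.61² ≈ 27.064 (4× faster decay)
  n=3: λ₃ = 42.03π²/2.61² ≈ 60.895 (9× faster decay)
As t → ∞, higher modes decay exponentially faster. The n=1 mode dominates: u ~ c₁ sin(πx/2.61) e^{-λ₁t}.
Decay rate: λ₁ = 4.67π²/2.61² ≈ 6.766.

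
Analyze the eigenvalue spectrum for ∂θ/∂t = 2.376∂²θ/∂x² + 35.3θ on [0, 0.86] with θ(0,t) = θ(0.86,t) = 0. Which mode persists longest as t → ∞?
Eigenvalues: λₙ = 2.376n²π²/0.86² - 35.3.
First three modes:
  n=1: λ₁ = 2.376π²/0.86² - 35.3 ≈ -3.593
  n=2: λ₂ = 9.504π²/0.86² - 35.3 ≈ 91.526
  n=3: λ₃ = 21.384π²/0.86² - 35.3 ≈ 250.059
Since 2.376π²/0.86² ≈ 31.707 < 35.3, λ₁ < 0.
The n=1 mode grows fastest (−λₙ is largest for n=1) → dominates.
Asymptotic: θ ~ c₁ sin(πx/0.86) e^{3.593t} (exponential growth at rate −λ₁ ≈ 3.593).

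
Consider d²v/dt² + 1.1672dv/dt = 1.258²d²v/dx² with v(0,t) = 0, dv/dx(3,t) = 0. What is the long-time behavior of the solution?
As t → ∞, v → 0. Damping (γ=1.1672) dissipates energy; oscillations decay exponentially.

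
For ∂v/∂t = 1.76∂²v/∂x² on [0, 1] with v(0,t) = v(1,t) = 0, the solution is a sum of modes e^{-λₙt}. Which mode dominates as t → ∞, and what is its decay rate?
Eigenvalues: λₙ = 1.76n²π².
First three modes:
  n=1: λ₁ = 1.76π² ≈ 17.371
  n=2: λ₂ = 7.04π² ≈ 69.482 (4× faster decay)
  n=3: λ₃ = 15.84π² ≈ 156.335 (9× faster decay)
As t → ∞, higher modes decay exponentially faster. The n=1 mode dominates: v ~ c₁ sin(πx) e^{-λ₁t}.
Decay rate: λ₁ = 1.76π² ≈ 17.371.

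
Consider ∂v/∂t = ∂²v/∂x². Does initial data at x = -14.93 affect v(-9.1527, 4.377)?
Yes, for any finite x. The heat equation has infinite propagation speed, so all initial data affects all points at any t > 0.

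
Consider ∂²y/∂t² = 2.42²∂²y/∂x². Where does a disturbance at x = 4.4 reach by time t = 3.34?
Domain of influence: [-3.6828, 12.4828]. Data at x = 4.4 spreads outward at speed 2.42.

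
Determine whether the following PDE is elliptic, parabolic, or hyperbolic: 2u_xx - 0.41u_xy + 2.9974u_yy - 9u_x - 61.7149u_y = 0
Coefficients: A = 2, B = -0.41, C = 2.9974. B² - 4AC = -23.8111, which is negative, so the equation is elliptic.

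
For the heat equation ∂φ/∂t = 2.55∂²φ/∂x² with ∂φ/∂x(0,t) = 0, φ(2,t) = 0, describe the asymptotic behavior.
φ → 0. Heat escapes through the Dirichlet boundary.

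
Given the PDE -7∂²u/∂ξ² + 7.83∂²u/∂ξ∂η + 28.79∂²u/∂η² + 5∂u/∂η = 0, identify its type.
The second-order coefficients are A = -7, B = 7.83, C = 28.79. Since B² - 4AC = 867.4289 > 0, this is a hyperbolic PDE.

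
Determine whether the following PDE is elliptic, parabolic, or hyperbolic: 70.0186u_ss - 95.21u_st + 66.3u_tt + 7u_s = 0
Coefficients: A = 70.0186, B = -95.21, C = 66.3. B² - 4AC = -9503.98862, which is negative, so the equation is elliptic.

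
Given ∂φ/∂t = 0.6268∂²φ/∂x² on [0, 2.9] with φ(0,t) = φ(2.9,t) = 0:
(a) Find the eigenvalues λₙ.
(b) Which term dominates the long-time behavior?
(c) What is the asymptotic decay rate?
Eigenvalues: λₙ = 0.6268n²π²/2.9².
First three modes:
  n=1: λ₁ = 0.6268π²/2.9² ≈ 0.736
  n=2: λ₂ = 2.5072π²/2.9² ≈ 2.942 (4× faster decay)
  n=3: λ₃ = 5.6412π²/2.9² ≈ 6.62 (9× faster decay)
As t → ∞, higher modes decay exponentially faster. The n=1 mode dominates: φ ~ c₁ sin(πx/2.9) e^{-λ₁t}.
Decay rate: λ₁ = 0.6268π²/2.9² ≈ 0.736.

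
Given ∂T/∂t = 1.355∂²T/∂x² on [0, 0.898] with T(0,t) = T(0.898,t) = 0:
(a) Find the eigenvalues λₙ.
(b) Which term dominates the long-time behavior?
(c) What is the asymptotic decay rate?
Eigenvalues: λₙ = 1.355n²π²/0.898².
First three modes:
  n=1: λ₁ = 1.355π²/0.898² ≈ 16.584
  n=2: λ₂ = 5.42π²/0.898² ≈ 66.336 (4× faster decay)
  n=3: λ₃ = 12.195π²/0.898² ≈ 149.255 (9× faster decay)
As t → ∞, higher modes decay exponentially faster. The n=1 mode dominates: T ~ c₁ sin(πx/0.898) e^{-λ₁t}.
Decay rate: λ₁ = 1.355π²/0.898² ≈ 16.584.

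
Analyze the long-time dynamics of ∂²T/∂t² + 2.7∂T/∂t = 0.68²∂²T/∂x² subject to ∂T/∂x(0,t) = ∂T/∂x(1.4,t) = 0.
Long-time behavior: T → constant (steady state). Damping (γ=2.7) dissipates the nonconstant modes; with Neumann BCs the spatial average obeys M''+γM'=0 and tends to a finite limit.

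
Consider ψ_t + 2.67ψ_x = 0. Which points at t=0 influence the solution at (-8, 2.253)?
A single point: x = -14.01551. The characteristic through (-8, 2.253) is x - 2.67t = const, so x = -8 - 2.67·2.253 = -14.01551.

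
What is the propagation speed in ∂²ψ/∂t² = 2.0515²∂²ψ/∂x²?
Speed = 2.0515. Information travels along characteristics x = x₀ ± 2.0515t.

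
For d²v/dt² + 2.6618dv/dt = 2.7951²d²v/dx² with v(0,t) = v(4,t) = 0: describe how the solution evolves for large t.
v → 0. Damping (γ=2.6618) dissipates energy; oscillations decay exponentially.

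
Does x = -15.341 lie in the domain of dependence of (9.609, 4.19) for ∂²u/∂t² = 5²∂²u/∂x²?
No. The domain of dependence is [-11.341, 30.559], and -15.341 is outside this interval.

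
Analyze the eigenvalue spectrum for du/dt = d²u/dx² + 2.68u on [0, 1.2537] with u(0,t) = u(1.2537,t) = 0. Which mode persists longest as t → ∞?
Eigenvalues: λₙ = n²π²/1.2537² - 2.68.
First three modes:
  n=1: λ₁ = π²/1.2537² - 2.68 ≈ 3.599
  n=2: λ₂ = 4π²/1.2537² - 2.68 ≈ 22.437
  n=3: λ₃ = 9π²/1.2537² - 2.68 ≈ 53.834
Since π²/1.2537² ≈ 6.279 > 2.68, all λₙ > 0.
The n=1 mode decays slowest → dominates as t → ∞.
Asymptotic: u ~ c₁ sin(πx/1.2537) e^{-λ₁t} with decay rate λ₁ ≈ 3.599.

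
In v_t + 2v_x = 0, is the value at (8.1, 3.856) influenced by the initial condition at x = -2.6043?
No. Only data at x = 0.388 affects (8.1, 3.856). Advection has one-way propagation along characteristics.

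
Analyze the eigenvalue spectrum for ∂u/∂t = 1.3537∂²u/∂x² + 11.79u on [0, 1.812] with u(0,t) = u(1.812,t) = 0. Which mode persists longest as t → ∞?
Eigenvalues: λₙ = 1.3537n²π²/1.812² - 11.79.
First three modes:
  n=1: λ₁ = 1.3537π²/1.812² - 11.79 ≈ -7.721
  n=2: λ₂ = 5.4148π²/1.812² - 11.79 ≈ 4.487
  n=3: λ₃ = 12.1833π²/1.812² - 11.79 ≈ 24.833
Since 1.3537π²/1.812² ≈ 4.069 < 11.79, λ₁ < 0.
The n=1 mode grows fastest (−λₙ is largest for n=1) → dominates.
Asymptotic: u ~ c₁ sin(πx/1.812) e^{7.721t} (exponential growth at rate −λ₁ ≈ 7.721).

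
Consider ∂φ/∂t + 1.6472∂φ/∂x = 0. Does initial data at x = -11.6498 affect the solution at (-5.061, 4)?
Yes. The characteristic through (-5.061, 4) passes through x = -11.6498.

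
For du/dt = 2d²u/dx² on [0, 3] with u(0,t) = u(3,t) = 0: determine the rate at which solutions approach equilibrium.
Eigenvalues: λₙ = 2n²π²/3².
First three modes:
  n=1: λ₁ = 2π²/3² ≈ 2.193
  n=2: λ₂ = 8π²/3² ≈ 8.773 (4× faster decay)
  n=3: λ₃ = 18π²/3² ≈ 19.739 (9× faster decay)
As t → ∞, higher modes decay exponentially faster. The n=1 mode dominates: u ~ c₁ sin(πx/3) e^{-λ₁t}.
Decay rate: λ₁ = 2π²/3² ≈ 2.193.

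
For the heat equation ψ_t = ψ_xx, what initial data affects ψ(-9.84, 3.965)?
The entire real line. The heat equation has infinite propagation speed: any initial disturbance instantly affects all points (though exponentially small far away).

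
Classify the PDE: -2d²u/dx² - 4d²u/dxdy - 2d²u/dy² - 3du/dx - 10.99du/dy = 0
A = -2, B = -4, C = -2. Discriminant B² - 4AC = 0. Since 0 = 0, parabolic.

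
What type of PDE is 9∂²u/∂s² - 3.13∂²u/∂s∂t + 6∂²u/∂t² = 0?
With A = 9, B = -3.13, C = 6, the discriminant is -206.2031. This is an elliptic PDE.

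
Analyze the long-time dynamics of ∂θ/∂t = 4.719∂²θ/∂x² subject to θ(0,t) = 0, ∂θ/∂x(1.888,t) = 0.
Long-time behavior: θ → 0. Heat escapes through the Dirichlet boundary.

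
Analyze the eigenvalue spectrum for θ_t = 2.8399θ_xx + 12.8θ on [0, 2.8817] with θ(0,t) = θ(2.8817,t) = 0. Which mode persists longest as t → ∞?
Eigenvalues: λₙ = 2.8399n²π²/2.8817² - 12.8.
First three modes:
  n=1: λ₁ = 2.8399π²/2.8817² - 12.8 ≈ -9.425
  n=2: λ₂ = 11.3596π²/2.8817² - 12.8 ≈ 0.701
  n=3: λ₃ = 25.5591π²/2.8817² - 12.8 ≈ 17.577
Since 2.8399π²/2.8817² ≈ 3.375 < 12.8, λ₁ < 0.
The n=1 mode grows fastest (−λₙ is largest for n=1) → dominates.
Asymptotic: θ ~ c₁ sin(πx/2.8817) e^{9.425t} (exponential growth at rate −λ₁ ≈ 9.425).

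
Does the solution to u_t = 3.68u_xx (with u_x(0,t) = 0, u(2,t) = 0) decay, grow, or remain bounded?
u → 0. Heat escapes through the Dirichlet boundary.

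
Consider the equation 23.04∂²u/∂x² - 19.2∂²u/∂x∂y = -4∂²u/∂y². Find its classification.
Rewriting in standard form: 23.04∂²u/∂x² - 19.2∂²u/∂x∂y + 4∂²u/∂y² = 0. Parabolic. (A = 23.04, B = -19.2, C = 4 gives B² - 4AC = 0.)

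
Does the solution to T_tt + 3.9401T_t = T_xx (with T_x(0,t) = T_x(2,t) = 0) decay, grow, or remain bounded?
T → constant (steady state). Damping (γ=3.9401) dissipates the nonconstant modes; with Neumann BCs the spatial average obeys M''+γM'=0 and tends to a finite limit.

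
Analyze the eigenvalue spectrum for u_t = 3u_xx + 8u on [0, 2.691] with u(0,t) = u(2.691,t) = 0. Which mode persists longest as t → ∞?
Eigenvalues: λₙ = 3n²π²/2.691² - 8.
First three modes:
  n=1: λ₁ = 3π²/2.691² - 8 ≈ -3.911
  n=2: λ₂ = 12π²/2.691² - 8 ≈ 8.355
  n=3: λ₃ = 27π²/2.691² - 8 ≈ 28.799
Since 3π²/2.691² ≈ 4.089 < 8, λ₁ < 0.
The n=1 mode grows fastest (−λₙ is largest for n=1) → dominates.
Asymptotic: u ~ c₁ sin(πx/2.691) e^{3.911t} (exponential growth at rate −λ₁ ≈ 3.911).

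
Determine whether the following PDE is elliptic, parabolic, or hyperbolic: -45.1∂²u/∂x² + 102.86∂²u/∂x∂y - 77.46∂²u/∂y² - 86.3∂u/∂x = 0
Coefficients: A = -45.1, B = 102.86, C = -77.46. B² - 4AC = -3393.6044, which is negative, so the equation is elliptic.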